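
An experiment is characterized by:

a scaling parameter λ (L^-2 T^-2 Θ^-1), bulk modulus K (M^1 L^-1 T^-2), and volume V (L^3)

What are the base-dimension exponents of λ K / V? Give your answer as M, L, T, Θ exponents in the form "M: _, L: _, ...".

M: 1, L: -6, T: -4, Θ: -1

Collect each base-dimension exponent across the product:
  M: (0) + (1) − (0) = 1
  L: (-2) + (-1) − (3) = -6
  T: (-2) + (-2) − (0) = -4
  Θ: (-1) + (0) − (0) = -1
So the dimensions are [M L⁻⁶ T⁻⁴ Θ⁻¹].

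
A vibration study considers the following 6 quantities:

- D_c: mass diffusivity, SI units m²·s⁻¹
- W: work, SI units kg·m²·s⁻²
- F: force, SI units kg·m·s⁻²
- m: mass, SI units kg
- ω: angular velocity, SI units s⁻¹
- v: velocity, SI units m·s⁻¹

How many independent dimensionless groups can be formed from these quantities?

There are 6 variables and 3 base dimensions (M, L, T).
The dimension matrix has rank 3.
Independent dimensionless groups: 6 − 3 = 3.

3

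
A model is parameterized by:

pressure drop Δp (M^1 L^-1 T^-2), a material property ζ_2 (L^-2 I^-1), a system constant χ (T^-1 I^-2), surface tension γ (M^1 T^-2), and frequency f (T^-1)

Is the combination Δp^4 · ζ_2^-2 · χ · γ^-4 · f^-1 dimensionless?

Sum the exponent of each base dimension across the product:
  M: 4·[Δp]_M − 2·[ζ_2]_M + [χ]_M − 4·[γ]_M − [f]_M = 4·(1) − 2·(0) + (0) − 4·(1) − (0) = 0
  L: 4·[Δp]_L − 2·[ζ_2]_L + [χ]_L − 4·[γ]_L − [f]_L = 4·(-1) − 2·(-2) + (0) − 4·(0) − (0) = 0
  T: 4·[Δp]_T − 2·[ζ_2]_T + [χ]_T − 4·[γ]_T − [f]_T = 4·(-2) − 2·(0) + (-1) − 4·(-2) − (-1) = 0
  I: 4·[Δp]_I − 2·[ζ_2]_I + [χ]_I − 4·[γ]_I − [f]_I = 4·(0) − 2·(-1) + (-2) − 4·(0) − (0) = 0
All base exponents vanish — dimensionless.

yes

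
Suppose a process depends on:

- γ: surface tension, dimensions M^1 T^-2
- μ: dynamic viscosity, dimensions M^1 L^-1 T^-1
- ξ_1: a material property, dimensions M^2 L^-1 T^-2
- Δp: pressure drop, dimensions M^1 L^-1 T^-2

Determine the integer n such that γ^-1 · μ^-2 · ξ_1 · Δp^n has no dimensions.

Balance the M exponent: (1)·n from Δp, plus −(1) − 2·(1) + (2) = -1 from the rest, must sum to zero.
n − 1 = 0, so n = 1.

1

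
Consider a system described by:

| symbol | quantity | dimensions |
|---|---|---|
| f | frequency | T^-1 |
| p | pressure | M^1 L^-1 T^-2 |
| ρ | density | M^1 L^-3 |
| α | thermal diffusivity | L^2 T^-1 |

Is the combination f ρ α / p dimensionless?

yes

Sum the exponent of each base dimension across the product:
  M: [f]_M − [p]_M + [ρ]_M + [α]_M = (0) − (1) + (1) + (0) = 0
  L: [f]_L − [p]_L + [ρ]_L + [α]_L = (0) − (-1) + (-3) + (2) = 0
  T: [f]_T − [p]_T + [ρ]_T + [α]_T = (-1) − (-2) + (0) + (-1) = 0
All base exponents vanish — dimensionless.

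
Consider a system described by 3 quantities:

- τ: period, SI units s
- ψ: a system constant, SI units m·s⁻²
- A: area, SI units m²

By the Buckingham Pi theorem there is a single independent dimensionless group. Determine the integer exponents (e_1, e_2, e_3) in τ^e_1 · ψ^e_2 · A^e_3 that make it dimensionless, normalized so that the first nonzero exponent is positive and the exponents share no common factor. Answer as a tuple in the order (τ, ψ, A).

(4, 2, -1)

L: e_1·(0) + e_2·(1) + e_3·(2) = 0
T: e_1·(1) + e_2·(-2) + e_3·(0) = 0
Solving this homogeneous linear system for the smallest-integer solution (first nonzero entry positive) gives (4, 2, -1).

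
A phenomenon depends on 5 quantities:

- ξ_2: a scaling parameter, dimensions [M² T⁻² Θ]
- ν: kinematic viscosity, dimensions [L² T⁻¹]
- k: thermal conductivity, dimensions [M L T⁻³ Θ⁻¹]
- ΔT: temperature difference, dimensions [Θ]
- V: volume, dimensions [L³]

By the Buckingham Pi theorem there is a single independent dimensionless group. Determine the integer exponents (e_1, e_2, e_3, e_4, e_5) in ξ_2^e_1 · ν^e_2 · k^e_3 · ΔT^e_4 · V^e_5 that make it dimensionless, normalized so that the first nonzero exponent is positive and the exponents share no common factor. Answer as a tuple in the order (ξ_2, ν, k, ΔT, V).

(1, 4, -2, -3, -2)

M: e_1·(2) + e_2·(0) + e_3·(1) + e_4·(0) + e_5·(0) = 0
L: e_1·(0) + e_2·(2) + e_3·(1) + e_4·(0) + e_5·(3) = 0
T: e_1·(-2) + e_2·(-1) + e_3·(-3) + e_4·(0) + e_5·(0) = 0
Θ: e_1·(1) + e_2·(0) + e_3·(-1) + e_4·(1) + e_5·(0) = 0
Solving this homogeneous linear system for the smallest-integer solution (first nonzero entry positive) gives (1, 4, -2, -3, -2).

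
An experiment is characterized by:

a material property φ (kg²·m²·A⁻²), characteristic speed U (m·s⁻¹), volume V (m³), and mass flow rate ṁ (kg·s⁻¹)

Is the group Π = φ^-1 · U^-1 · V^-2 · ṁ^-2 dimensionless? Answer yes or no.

Sum the exponent of each base dimension across the product:
  M: −[φ]_M − [U]_M − 2·[V]_M − 2·[ṁ]_M = −(2) − (0) − 2·(0) − 2·(1) = -4
  L: −[φ]_L − [U]_L − 2·[V]_L − 2·[ṁ]_L = −(2) − (1) − 2·(3) − 2·(0) = -9
  T: −[φ]_T − [U]_T − 2·[V]_T − 2·[ṁ]_T = −(0) − (-1) − 2·(0) − 2·(-1) = 3
  I: −[φ]_I − [U]_I − 2·[V]_I − 2·[ṁ]_I = −(-2) − (0) − 2·(0) − 2·(0) = 2
Net dimensions [M⁻⁴ L⁻⁹ T³ I²] ≠ [1] — not dimensionless.

no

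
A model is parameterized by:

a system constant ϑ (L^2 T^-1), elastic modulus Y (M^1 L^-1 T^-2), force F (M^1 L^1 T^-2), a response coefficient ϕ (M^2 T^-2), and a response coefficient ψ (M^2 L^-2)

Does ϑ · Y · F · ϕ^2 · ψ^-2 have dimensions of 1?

Sum the exponent of each base dimension across the product:
  M: [ϑ]_M + [Y]_M + [F]_M + 2·[ϕ]_M − 2·[ψ]_M = (0) + (1) + (1) + 2·(2) − 2·(2) = 2
  L: [ϑ]_L + [Y]_L + [F]_L + 2·[ϕ]_L − 2·[ψ]_L = (2) + (-1) + (1) + 2·(0) − 2·(-2) = 6
  T: [ϑ]_T + [Y]_T + [F]_T + 2·[ϕ]_T − 2·[ψ]_T = (-1) + (-2) + (-2) + 2·(-2) − 2·(0) = -9
Net dimensions [M² L⁶ T⁻⁹] ≠ [1] — not dimensionless.

no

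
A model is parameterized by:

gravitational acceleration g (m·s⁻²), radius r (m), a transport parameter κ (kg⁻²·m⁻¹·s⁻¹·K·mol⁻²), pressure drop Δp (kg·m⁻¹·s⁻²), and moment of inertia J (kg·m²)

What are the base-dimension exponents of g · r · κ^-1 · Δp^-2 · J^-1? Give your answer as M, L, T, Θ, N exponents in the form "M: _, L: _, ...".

Collect each base-dimension exponent across the product:
  M: (0) + (0) − (-2) − 2·(1) − (1) = -1
  L: (1) + (1) − (-1) − 2·(-1) − (2) = 3
  T: (-2) + (0) − (-1) − 2·(-2) − (0) = 3
  Θ: (0) + (0) − (1) − 2·(0) − (0) = -1
  N: (0) + (0) − (-2) − 2·(0) − (0) = 2
So the dimensions are [M⁻¹ L³ T³ Θ⁻¹ N²].

M: -1, L: 3, T: 3, Θ: -1, N: 2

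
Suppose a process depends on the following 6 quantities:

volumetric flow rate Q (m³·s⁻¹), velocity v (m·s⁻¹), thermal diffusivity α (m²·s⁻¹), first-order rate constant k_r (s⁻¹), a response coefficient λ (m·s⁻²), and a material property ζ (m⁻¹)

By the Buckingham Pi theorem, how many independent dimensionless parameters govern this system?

There are 6 variables and 2 base dimensions (L, T).
The dimension matrix has rank 2.
Independent dimensionless groups: 6 − 2 = 4.

4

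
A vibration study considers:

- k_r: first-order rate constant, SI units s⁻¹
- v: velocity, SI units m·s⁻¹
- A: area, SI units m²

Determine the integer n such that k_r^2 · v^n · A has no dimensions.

-2

Balance the L exponent: (1)·n from v, plus 2·(0) + (2) = 2 from the rest, must sum to zero.
n + 2 = 0, so n = -2.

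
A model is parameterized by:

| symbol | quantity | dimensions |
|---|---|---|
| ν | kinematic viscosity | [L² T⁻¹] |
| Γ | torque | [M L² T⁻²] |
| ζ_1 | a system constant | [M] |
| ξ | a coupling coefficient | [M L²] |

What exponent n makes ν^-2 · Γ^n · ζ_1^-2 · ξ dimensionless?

1

Balance the M exponent: (1)·n from Γ, plus −2·(0) − 2·(1) + (1) = -1 from the rest, must sum to zero.
n − 1 = 0, so n = 1.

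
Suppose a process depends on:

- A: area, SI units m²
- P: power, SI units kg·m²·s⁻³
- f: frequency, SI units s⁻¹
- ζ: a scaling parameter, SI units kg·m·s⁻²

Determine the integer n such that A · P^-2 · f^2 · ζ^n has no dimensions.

2

Balance the M exponent: (1)·n from ζ, plus (0) − 2·(1) + 2·(0) = -2 from the rest, must sum to zero.
n − 2 = 0, so n = 2.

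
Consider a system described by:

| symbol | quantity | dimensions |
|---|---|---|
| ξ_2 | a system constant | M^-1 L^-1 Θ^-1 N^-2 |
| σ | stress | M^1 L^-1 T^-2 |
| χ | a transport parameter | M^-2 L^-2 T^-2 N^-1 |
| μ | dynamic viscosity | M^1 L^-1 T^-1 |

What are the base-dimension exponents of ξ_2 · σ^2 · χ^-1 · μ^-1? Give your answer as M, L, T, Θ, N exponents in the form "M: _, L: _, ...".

M: 2, L: 0, T: -1, Θ: -1, N: -1

Collect each base-dimension exponent across the product:
  M: (-1) + 2·(1) − (-2) − (1) = 2
  L: (-1) + 2·(-1) − (-2) − (-1) = 0
  T: (0) + 2·(-2) − (-2) − (-1) = -1
  Θ: (-1) + 2·(0) − (0) − (0) = -1
  N: (-2) + 2·(0) − (-1) − (0) = -1
So the dimensions are [M² T⁻¹ Θ⁻¹ N⁻¹].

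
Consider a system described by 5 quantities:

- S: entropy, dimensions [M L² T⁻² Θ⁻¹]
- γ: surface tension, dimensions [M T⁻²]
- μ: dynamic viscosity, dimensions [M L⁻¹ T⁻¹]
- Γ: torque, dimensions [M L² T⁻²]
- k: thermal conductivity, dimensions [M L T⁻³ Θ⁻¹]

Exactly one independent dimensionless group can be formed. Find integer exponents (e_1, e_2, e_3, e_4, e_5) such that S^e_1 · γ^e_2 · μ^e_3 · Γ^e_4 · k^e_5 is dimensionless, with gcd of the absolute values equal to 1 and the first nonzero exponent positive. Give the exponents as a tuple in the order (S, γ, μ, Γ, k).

(1, 2, -1, -1, -1)

M: e_1·(1) + e_2·(1) + e_3·(1) + e_4·(1) + e_5·(1) = 0
L: e_1·(2) + e_2·(0) + e_3·(-1) + e_4·(2) + e_5·(1) = 0
T: e_1·(-2) + e_2·(-2) + e_3·(-1) + e_4·(-2) + e_5·(-3) = 0
Θ: e_1·(-1) + e_2·(0) + e_3·(0) + e_4·(0) + e_5·(-1) = 0
Solving this homogeneous linear system for the smallest-integer solution (first nonzero entry positive) gives (1, 2, -1, -1, -1).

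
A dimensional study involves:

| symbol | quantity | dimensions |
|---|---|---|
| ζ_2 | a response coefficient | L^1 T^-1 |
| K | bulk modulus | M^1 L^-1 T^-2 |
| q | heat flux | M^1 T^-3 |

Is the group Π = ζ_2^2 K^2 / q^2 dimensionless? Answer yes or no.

yes

Sum the exponent of each base dimension across the product:
  M: 2·[ζ_2]_M + 2·[K]_M − 2·[q]_M = 2·(0) + 2·(1) − 2·(1) = 0
  L: 2·[ζ_2]_L + 2·[K]_L − 2·[q]_L = 2·(1) + 2·(-1) − 2·(0) = 0
  T: 2·[ζ_2]_T + 2·[K]_T − 2·[q]_T = 2·(-1) + 2·(-2) − 2·(-3) = 0
  Θ: 2·[ζ_2]_Θ + 2·[K]_Θ − 2·[q]_Θ = 2·(0) + 2·(0) − 2·(0) = 0
All base exponents vanish — dimensionless.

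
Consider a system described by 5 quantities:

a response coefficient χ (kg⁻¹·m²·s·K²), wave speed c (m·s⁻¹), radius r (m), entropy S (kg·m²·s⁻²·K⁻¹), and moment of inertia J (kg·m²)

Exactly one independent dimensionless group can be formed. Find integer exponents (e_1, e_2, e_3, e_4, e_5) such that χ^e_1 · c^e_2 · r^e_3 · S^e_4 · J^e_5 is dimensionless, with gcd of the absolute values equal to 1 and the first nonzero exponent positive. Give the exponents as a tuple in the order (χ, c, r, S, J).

(1, -3, -1, 2, -1)

M: e_1·(-1) + e_2·(0) + e_3·(0) + e_4·(1) + e_5·(1) = 0
L: e_1·(2) + e_2·(1) + e_3·(1) + e_4·(2) + e_5·(2) = 0
T: e_1·(1) + e_2·(-1) + e_3·(0) + e_4·(-2) + e_5·(0) = 0
Θ: e_1·(2) + e_2·(0) + e_3·(0) + e_4·(-1) + e_5·(0) = 0
Solving this homogeneous linear system for the smallest-integer solution (first nonzero entry positive) gives (1, -3, -1, 2, -1).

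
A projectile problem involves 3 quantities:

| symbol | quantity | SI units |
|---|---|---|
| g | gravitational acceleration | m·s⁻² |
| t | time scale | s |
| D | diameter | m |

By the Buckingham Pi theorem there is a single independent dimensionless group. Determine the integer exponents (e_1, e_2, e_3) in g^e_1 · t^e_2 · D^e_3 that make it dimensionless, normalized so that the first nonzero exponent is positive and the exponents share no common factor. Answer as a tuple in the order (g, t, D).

L: e_1·(1) + e_2·(0) + e_3·(1) = 0
T: e_1·(-2) + e_2·(1) + e_3·(0) = 0
Solving this homogeneous linear system for the smallest-integer solution (first nonzero entry positive) gives (1, 2, -1).

(1, 2, -1)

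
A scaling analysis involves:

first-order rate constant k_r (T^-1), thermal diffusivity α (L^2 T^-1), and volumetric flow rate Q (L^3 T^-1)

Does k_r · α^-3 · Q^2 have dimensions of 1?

Sum the exponent of each base dimension across the product:
  L: [k_r]_L − 3·[α]_L + 2·[Q]_L = (0) − 3·(2) + 2·(3) = 0
  T: [k_r]_T − 3·[α]_T + 2·[Q]_T = (-1) − 3·(-1) + 2·(-1) = 0
All base exponents vanish — dimensionless.

yes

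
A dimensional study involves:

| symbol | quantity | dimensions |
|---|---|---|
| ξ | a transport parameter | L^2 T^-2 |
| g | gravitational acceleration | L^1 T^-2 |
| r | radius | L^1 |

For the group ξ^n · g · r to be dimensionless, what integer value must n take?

Balance the L exponent: (2)·n from ξ, plus (1) + (1) = 2 from the rest, must sum to zero.
2n + 2 = 0, so n = -1.

-1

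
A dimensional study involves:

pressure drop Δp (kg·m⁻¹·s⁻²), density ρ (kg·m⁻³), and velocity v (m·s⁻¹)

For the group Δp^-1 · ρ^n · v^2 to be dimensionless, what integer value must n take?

1

Balance the M exponent: (1)·n from ρ, plus −(1) + 2·(0) = -1 from the rest, must sum to zero.
n − 1 = 0, so n = 1.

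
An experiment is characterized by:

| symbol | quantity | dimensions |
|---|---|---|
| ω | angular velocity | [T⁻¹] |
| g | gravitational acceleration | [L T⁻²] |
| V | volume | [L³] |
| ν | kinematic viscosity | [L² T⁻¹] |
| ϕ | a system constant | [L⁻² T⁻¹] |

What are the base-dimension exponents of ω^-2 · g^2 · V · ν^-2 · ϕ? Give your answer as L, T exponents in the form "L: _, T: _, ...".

Collect each base-dimension exponent across the product:
  L: −2·(0) + 2·(1) + (3) − 2·(2) + (-2) = -1
  T: −2·(-1) + 2·(-2) + (0) − 2·(-1) + (-1) = -1
So the dimensions are [L⁻¹ T⁻¹].

L: -1, T: -1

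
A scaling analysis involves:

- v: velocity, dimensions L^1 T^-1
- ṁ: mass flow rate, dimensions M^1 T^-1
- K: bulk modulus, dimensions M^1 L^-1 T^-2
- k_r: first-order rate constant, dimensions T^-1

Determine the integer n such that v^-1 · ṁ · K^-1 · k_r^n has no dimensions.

2

Balance the T exponent: (-1)·n from k_r, plus −(-1) + (-1) − (-2) = 2 from the rest, must sum to zero.
−n + 2 = 0, so n = 2.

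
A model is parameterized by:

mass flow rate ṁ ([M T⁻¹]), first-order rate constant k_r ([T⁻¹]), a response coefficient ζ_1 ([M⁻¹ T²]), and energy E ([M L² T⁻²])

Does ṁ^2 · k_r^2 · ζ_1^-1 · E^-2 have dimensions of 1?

no

Sum the exponent of each base dimension across the product:
  M: 2·[ṁ]_M + 2·[k_r]_M − [ζ_1]_M − 2·[E]_M = 2·(1) + 2·(0) − (-1) − 2·(1) = 1
  L: 2·[ṁ]_L + 2·[k_r]_L − [ζ_1]_L − 2·[E]_L = 2·(0) + 2·(0) − (0) − 2·(2) = -4
  T: 2·[ṁ]_T + 2·[k_r]_T − [ζ_1]_T − 2·[E]_T = 2·(-1) + 2·(-1) − (2) − 2·(-2) = -2
Net dimensions [M L⁻⁴ T⁻²] ≠ [1] — not dimensionless.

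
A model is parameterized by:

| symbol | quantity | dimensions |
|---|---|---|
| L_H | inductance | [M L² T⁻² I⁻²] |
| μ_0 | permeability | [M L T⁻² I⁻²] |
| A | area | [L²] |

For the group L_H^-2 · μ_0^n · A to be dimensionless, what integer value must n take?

Balance the M exponent: (1)·n from μ_0, plus −2·(1) + (0) = -2 from the rest, must sum to zero.
n − 2 = 0, so n = 2.

2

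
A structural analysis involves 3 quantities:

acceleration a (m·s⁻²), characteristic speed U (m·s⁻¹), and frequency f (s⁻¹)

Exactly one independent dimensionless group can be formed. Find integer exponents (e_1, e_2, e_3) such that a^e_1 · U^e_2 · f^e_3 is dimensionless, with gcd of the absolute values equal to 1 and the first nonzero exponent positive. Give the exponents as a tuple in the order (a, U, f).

L: e_1·(1) + e_2·(1) + e_3·(0) = 0
T: e_1·(-2) + e_2·(-1) + e_3·(-1) = 0
Solving this homogeneous linear system for the smallest-integer solution (first nonzero entry positive) gives (1, -1, -1).

(1, -1, -1)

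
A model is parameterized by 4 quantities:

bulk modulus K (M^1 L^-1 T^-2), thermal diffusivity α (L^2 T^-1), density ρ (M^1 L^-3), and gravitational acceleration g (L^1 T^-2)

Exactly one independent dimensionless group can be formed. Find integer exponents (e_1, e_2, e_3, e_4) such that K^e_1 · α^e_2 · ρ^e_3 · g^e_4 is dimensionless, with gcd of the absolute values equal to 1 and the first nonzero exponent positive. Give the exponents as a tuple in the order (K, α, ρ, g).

(3, -2, -3, -2)

M: e_1·(1) + e_2·(0) + e_3·(1) + e_4·(0) = 0
L: e_1·(-1) + e_2·(2) + e_3·(-3) + e_4·(1) = 0
T: e_1·(-2) + e_2·(-1) + e_3·(0) + e_4·(-2) = 0
Solving this homogeneous linear system for the smallest-integer solution (first nonzero entry positive) gives (3, -2, -3, -2).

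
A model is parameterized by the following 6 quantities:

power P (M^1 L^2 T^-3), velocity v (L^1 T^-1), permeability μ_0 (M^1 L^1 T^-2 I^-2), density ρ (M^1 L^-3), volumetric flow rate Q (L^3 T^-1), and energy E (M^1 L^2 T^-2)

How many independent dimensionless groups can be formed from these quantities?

There are 6 variables and 4 base dimensions (M, L, T, I).
The dimension matrix has rank 4.
Independent dimensionless groups: 6 − 4 = 2.

2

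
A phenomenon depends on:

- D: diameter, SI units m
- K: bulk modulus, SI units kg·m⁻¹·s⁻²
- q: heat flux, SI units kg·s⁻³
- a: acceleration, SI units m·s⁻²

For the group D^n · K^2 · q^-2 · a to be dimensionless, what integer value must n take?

Balance the L exponent: (1)·n from D, plus 2·(-1) − 2·(0) + (1) = -1 from the rest, must sum to zero.
n − 1 = 0, so n = 1.

1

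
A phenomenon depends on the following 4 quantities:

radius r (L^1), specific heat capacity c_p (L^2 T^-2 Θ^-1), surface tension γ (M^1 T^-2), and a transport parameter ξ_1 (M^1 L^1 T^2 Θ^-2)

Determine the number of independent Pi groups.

There are 4 variables and 4 base dimensions (M, L, T, Θ).
The dimension matrix has rank 4.
Independent dimensionless groups: 4 − 4 = 0.

0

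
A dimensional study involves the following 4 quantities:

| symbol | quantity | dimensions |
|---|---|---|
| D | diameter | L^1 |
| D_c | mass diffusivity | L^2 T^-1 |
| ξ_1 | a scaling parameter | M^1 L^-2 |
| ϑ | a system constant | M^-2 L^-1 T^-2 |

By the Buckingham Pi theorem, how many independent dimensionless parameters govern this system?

There are 4 variables and 3 base dimensions (M, L, T).
The dimension matrix has rank 3.
Independent dimensionless groups: 4 − 3 = 1.

1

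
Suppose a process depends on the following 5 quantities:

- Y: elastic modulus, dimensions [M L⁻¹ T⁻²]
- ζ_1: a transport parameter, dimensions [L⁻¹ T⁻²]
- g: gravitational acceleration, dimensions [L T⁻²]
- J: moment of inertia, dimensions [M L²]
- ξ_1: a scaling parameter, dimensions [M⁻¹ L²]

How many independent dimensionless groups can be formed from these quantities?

2

There are 5 variables and 3 base dimensions (M, L, T).
The dimension matrix has rank 3.
Independent dimensionless groups: 5 − 3 = 2.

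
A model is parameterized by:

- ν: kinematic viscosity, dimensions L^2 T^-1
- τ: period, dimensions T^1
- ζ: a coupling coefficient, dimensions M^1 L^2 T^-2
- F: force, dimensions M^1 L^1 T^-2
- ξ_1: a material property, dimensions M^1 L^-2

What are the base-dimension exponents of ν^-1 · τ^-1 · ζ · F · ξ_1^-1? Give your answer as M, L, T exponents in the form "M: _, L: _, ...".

Collect each base-dimension exponent across the product:
  M: −(0) − (0) + (1) + (1) − (1) = 1
  L: −(2) − (0) + (2) + (1) − (-2) = 3
  T: −(-1) − (1) + (-2) + (-2) − (0) = -4
So the dimensions are [M L³ T⁻⁴].

M: 1, L: 3, T: -4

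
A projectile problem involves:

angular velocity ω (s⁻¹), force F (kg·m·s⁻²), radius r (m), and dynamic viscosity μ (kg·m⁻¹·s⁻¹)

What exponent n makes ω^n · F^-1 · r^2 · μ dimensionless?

1

Balance the T exponent: (-1)·n from ω, plus −(-2) + 2·(0) + (-1) = 1 from the rest, must sum to zero.
−n + 1 = 0, so n = 1.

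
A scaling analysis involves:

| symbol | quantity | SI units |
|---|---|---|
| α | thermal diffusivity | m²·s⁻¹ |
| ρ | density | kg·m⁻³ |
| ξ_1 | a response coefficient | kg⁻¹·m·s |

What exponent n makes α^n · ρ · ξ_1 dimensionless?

1

Balance the L exponent: (2)·n from α, plus (-3) + (1) = -2 from the rest, must sum to zero.
2n − 2 = 0, so n = 1.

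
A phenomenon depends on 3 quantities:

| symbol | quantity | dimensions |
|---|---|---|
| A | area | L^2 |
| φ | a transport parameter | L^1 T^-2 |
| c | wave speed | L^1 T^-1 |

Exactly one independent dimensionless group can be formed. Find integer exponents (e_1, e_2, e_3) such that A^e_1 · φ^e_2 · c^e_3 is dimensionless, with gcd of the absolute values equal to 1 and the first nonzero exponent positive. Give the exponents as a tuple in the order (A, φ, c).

L: e_1·(2) + e_2·(1) + e_3·(1) = 0
T: e_1·(0) + e_2·(-2) + e_3·(-1) = 0
Solving this homogeneous linear system for the smallest-integer solution (first nonzero entry positive) gives (1, 2, -4).

(1, 2, -4)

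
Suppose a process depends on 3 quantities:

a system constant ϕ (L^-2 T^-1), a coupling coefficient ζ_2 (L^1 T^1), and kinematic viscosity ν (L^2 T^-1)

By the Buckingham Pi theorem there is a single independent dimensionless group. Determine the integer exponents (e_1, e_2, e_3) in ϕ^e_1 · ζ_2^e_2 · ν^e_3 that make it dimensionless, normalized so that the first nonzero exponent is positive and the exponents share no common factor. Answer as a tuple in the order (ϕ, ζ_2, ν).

L: e_1·(-2) + e_2·(1) + e_3·(2) = 0
T: e_1·(-1) + e_2·(1) + e_3·(-1) = 0
Solving this homogeneous linear system for the smallest-integer solution (first nonzero entry positive) gives (3, 4, 1).

(3, 4, 1)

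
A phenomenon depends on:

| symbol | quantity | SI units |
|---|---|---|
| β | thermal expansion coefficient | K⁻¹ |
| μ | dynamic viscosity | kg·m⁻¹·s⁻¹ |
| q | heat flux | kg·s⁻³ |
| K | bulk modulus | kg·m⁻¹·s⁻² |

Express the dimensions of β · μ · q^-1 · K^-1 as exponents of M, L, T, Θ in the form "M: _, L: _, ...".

M: -1, L: 0, T: 4, Θ: -1

Collect each base-dimension exponent across the product:
  M: (0) + (1) − (1) − (1) = -1
  L: (0) + (-1) − (0) − (-1) = 0
  T: (0) + (-1) − (-3) − (-2) = 4
  Θ: (-1) + (0) − (0) − (0) = -1
So the dimensions are [M⁻¹ T⁴ Θ⁻¹].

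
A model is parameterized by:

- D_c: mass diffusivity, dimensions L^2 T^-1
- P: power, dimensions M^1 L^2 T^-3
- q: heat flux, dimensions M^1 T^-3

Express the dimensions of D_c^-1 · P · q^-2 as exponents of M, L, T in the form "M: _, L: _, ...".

M: -1, L: 0, T: 4

Collect each base-dimension exponent across the product:
  M: −(0) + (1) − 2·(1) = -1
  L: −(2) + (2) − 2·(0) = 0
  T: −(-1) + (-3) − 2·(-3) = 4
So the dimensions are [M⁻¹ T⁴].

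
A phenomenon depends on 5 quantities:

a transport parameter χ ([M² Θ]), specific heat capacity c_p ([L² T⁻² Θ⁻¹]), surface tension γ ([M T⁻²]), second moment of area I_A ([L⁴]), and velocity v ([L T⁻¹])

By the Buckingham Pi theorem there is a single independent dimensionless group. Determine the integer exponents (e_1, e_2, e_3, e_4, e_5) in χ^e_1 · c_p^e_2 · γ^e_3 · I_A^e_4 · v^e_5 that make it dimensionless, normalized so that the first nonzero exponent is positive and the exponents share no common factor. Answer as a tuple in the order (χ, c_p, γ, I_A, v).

(1, 1, -2, -1, 2)

M: e_1·(2) + e_2·(0) + e_3·(1) + e_4·(0) + e_5·(0) = 0
L: e_1·(0) + e_2·(2) + e_3·(0) + e_4·(4) + e_5·(1) = 0
T: e_1·(0) + e_2·(-2) + e_3·(-2) + e_4·(0) + e_5·(-1) = 0
Θ: e_1·(1) + e_2·(-1) + e_3·(0) + e_4·(0) + e_5·(0) = 0
Solving this homogeneous linear system for the smallest-integer solution (first nonzero entry positive) gives (1, 1, -2, -1, 2).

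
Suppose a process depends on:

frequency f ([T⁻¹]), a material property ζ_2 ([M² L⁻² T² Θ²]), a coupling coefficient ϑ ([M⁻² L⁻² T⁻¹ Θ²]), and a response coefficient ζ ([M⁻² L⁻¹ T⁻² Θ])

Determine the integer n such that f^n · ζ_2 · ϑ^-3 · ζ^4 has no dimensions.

Balance the T exponent: (-1)·n from f, plus (2) − 3·(-1) + 4·(-2) = -3 from the rest, must sum to zero.
−n − 3 = 0, so n = -3.

-3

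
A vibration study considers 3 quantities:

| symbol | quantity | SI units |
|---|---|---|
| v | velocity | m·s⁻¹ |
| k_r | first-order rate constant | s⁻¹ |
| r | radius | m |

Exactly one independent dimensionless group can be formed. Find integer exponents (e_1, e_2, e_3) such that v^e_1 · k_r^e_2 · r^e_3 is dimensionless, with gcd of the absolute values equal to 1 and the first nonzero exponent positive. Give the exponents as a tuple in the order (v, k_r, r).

(1, -1, -1)

L: e_1·(1) + e_2·(0) + e_3·(1) = 0
T: e_1·(-1) + e_2·(-1) + e_3·(0) = 0
Solving this homogeneous linear system for the smallest-integer solution (first nonzero entry positive) gives (1, -1, -1).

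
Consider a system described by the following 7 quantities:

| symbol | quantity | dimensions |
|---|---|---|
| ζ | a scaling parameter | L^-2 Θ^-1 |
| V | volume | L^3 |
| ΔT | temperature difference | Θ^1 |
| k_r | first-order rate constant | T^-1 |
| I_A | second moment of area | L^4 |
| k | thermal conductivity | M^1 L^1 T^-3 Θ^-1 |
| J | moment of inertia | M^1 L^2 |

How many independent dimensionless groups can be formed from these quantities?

3

There are 7 variables and 4 base dimensions (M, L, T, Θ).
The dimension matrix has rank 4.
Independent dimensionless groups: 7 − 4 = 3.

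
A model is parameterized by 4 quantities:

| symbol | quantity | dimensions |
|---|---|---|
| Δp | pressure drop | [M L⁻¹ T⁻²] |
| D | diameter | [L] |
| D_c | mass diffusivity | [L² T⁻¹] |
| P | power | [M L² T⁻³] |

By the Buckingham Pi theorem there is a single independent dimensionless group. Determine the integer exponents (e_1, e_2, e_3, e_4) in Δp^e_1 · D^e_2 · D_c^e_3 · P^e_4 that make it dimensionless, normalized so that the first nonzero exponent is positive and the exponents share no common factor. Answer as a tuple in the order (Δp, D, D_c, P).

M: e_1·(1) + e_2·(0) + e_3·(0) + e_4·(1) = 0
L: e_1·(-1) + e_2·(1) + e_3·(2) + e_4·(2) = 0
T: e_1·(-2) + e_2·(0) + e_3·(-1) + e_4·(-3) = 0
Solving this homogeneous linear system for the smallest-integer solution (first nonzero entry positive) gives (1, 1, 1, -1).

(1, 1, 1, -1)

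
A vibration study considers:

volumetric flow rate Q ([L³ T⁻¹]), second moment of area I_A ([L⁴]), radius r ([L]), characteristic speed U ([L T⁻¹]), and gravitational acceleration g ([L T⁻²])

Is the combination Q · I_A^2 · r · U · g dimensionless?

Sum the exponent of each base dimension across the product:
  L: [Q]_L + 2·[I_A]_L + [r]_L + [U]_L + [g]_L = (3) + 2·(4) + (1) + (1) + (1) = 14
  T: [Q]_T + 2·[I_A]_T + [r]_T + [U]_T + [g]_T = (-1) + 2·(0) + (0) + (-1) + (-2) = -4
Net dimensions [L¹⁴ T⁻⁴] ≠ [1] — not dimensionless.

no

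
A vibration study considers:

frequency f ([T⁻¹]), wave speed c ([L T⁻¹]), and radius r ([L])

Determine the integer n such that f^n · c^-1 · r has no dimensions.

Balance the T exponent: (-1)·n from f, plus −(-1) + (0) = 1 from the rest, must sum to zero.
−n + 1 = 0, so n = 1.

1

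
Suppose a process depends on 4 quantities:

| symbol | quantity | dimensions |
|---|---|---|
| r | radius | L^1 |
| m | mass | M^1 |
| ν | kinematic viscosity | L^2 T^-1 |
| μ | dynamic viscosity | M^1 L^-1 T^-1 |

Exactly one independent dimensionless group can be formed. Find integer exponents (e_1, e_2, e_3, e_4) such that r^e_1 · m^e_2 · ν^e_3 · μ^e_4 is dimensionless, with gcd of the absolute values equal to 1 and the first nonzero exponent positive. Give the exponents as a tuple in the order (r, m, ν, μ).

M: e_1·(0) + e_2·(1) + e_3·(0) + e_4·(1) = 0
L: e_1·(1) + e_2·(0) + e_3·(2) + e_4·(-1) = 0
T: e_1·(0) + e_2·(0) + e_3·(-1) + e_4·(-1) = 0
Solving this homogeneous linear system for the smallest-integer solution (first nonzero entry positive) gives (3, -1, -1, 1).

(3, -1, -1, 1)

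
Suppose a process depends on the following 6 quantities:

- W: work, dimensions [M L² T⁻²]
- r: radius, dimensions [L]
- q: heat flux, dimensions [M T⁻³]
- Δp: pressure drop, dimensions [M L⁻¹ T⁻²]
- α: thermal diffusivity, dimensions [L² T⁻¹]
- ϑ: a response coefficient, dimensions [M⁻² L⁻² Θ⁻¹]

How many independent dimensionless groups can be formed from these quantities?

There are 6 variables and 4 base dimensions (M, L, T, Θ).
The dimension matrix has rank 4.
Independent dimensionless groups: 6 − 4 = 2.

2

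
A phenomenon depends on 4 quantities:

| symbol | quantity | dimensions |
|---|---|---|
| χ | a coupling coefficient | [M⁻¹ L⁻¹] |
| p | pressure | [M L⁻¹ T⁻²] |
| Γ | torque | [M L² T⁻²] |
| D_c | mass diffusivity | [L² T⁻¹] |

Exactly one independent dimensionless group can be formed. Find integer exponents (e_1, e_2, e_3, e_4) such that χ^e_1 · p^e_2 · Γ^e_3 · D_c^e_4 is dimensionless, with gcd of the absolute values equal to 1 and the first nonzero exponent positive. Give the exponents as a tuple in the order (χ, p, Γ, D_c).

(1, -1, 2, -2)

M: e_1·(-1) + e_2·(1) + e_3·(1) + e_4·(0) = 0
L: e_1·(-1) + e_2·(-1) + e_3·(2) + e_4·(2) = 0
T: e_1·(0) + e_2·(-2) + e_3·(-2) + e_4·(-1) = 0
Solving this homogeneous linear system for the smallest-integer solution (first nonzero entry positive) gives (1, -1, 2, -2).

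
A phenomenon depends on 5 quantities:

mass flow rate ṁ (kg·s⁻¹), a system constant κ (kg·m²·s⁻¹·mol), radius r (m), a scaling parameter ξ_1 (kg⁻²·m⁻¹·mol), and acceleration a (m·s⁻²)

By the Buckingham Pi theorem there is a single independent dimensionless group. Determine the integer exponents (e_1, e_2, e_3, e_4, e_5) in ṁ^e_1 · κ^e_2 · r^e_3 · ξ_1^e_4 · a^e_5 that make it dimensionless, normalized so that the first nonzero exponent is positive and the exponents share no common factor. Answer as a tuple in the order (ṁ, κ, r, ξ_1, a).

(3, -1, 4, 1, -1)

M: e_1·(1) + e_2·(1) + e_3·(0) + e_4·(-2) + e_5·(0) = 0
L: e_1·(0) + e_2·(2) + e_3·(1) + e_4·(-1) + e_5·(1) = 0
T: e_1·(-1) + e_2·(-1) + e_3·(0) + e_4·(0) + e_5·(-2) = 0
N: e_1·(0) + e_2·(1) + e_3·(0) + e_4·(1) + e_5·(0) = 0
Solving this homogeneous linear system for the smallest-integer solution (first nonzero entry positive) gives (3, -1, 4, 1, -1).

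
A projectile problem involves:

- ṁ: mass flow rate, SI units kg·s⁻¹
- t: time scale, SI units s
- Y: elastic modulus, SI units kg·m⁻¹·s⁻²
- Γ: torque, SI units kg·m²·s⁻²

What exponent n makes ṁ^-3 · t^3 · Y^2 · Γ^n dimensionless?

Balance the M exponent: (1)·n from Γ, plus −3·(1) + 3·(0) + 2·(1) = -1 from the rest, must sum to zero.
n − 1 = 0, so n = 1.

1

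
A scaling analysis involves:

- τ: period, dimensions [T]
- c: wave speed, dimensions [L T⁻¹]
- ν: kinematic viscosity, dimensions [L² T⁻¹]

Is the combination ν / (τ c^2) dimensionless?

Sum the exponent of each base dimension across the product:
  L: −[τ]_L − 2·[c]_L + [ν]_L = −(0) − 2·(1) + (2) = 0
  T: −[τ]_T − 2·[c]_T + [ν]_T = −(1) − 2·(-1) + (-1) = 0
All base exponents vanish — dimensionless.

yes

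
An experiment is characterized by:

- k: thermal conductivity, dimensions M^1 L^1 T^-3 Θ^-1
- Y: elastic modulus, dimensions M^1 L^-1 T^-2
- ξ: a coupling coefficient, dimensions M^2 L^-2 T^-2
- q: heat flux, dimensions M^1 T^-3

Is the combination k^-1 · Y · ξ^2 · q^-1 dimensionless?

no

Sum the exponent of each base dimension across the product:
  M: −[k]_M + [Y]_M + 2·[ξ]_M − [q]_M = −(1) + (1) + 2·(2) − (1) = 3
  L: −[k]_L + [Y]_L + 2·[ξ]_L − [q]_L = −(1) + (-1) + 2·(-2) − (0) = -6
  T: −[k]_T + [Y]_T + 2·[ξ]_T − [q]_T = −(-3) + (-2) + 2·(-2) − (-3) = 0
  Θ: −[k]_Θ + [Y]_Θ + 2·[ξ]_Θ − [q]_Θ = −(-1) + (0) + 2·(0) − (0) = 1
Net dimensions [M³ L⁻⁶ Θ] ≠ [1] — not dimensionless.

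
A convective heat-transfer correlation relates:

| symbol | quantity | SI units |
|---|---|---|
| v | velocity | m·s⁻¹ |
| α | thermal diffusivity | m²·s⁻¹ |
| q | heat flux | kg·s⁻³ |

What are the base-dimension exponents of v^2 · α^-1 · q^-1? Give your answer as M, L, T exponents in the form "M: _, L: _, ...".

Collect each base-dimension exponent across the product:
  M: 2·(0) − (0) − (1) = -1
  L: 2·(1) − (2) − (0) = 0
  T: 2·(-1) − (-1) − (-3) = 2
So the dimensions are [M⁻¹ T²].

M: -1, L: 0, T: 2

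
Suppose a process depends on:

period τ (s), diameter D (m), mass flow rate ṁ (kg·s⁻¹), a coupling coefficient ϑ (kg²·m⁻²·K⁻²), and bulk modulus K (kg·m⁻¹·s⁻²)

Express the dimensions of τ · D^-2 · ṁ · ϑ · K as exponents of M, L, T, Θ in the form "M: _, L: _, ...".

M: 4, L: -5, T: -2, Θ: -2

Collect each base-dimension exponent across the product:
  M: (0) − 2·(0) + (1) + (2) + (1) = 4
  L: (0) − 2·(1) + (0) + (-2) + (-1) = -5
  T: (1) − 2·(0) + (-1) + (0) + (-2) = -2
  Θ: (0) − 2·(0) + (0) + (-2) + (0) = -2
So the dimensions are [M⁴ L⁻⁵ T⁻² Θ⁻²].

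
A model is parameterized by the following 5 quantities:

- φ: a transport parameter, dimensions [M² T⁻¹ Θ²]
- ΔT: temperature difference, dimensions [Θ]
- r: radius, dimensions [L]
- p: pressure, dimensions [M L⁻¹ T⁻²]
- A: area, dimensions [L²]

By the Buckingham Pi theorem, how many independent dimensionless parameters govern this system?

There are 5 variables and 4 base dimensions (M, L, T, Θ).
The dimension matrix has rank 4.
Independent dimensionless groups: 5 − 4 = 1.

1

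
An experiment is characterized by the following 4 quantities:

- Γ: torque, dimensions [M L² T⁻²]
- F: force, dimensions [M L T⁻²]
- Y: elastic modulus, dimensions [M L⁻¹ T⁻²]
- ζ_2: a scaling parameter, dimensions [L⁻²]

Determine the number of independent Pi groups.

2

There are 4 variables and 3 base dimensions (M, L, T).
The dimension matrix has rank 2 (less than 3: the dimension vectors are linearly dependent).
Independent dimensionless groups: 4 − 2 = 2.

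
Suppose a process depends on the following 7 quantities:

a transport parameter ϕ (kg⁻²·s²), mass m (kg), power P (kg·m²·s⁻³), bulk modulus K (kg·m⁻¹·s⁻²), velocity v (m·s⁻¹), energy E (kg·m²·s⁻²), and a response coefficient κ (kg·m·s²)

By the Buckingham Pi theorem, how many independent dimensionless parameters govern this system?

There are 7 variables and 3 base dimensions (M, L, T).
The dimension matrix has rank 3.
Independent dimensionless groups: 7 − 3 = 4.

4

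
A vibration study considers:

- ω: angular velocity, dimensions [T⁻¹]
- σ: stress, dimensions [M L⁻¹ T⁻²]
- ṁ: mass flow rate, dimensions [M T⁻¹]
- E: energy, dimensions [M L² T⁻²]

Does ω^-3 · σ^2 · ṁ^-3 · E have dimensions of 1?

Sum the exponent of each base dimension across the product:
  M: −3·[ω]_M + 2·[σ]_M − 3·[ṁ]_M + [E]_M = −3·(0) + 2·(1) − 3·(1) + (1) = 0
  L: −3·[ω]_L + 2·[σ]_L − 3·[ṁ]_L + [E]_L = −3·(0) + 2·(-1) − 3·(0) + (2) = 0
  T: −3·[ω]_T + 2·[σ]_T − 3·[ṁ]_T + [E]_T = −3·(-1) + 2·(-2) − 3·(-1) + (-2) = 0
All base exponents vanish — dimensionless.

yes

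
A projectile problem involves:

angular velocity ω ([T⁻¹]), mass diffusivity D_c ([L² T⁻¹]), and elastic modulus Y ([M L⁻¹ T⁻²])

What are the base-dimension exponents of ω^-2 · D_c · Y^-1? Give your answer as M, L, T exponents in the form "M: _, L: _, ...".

M: -1, L: 3, T: 3

Collect each base-dimension exponent across the product:
  M: −2·(0) + (0) − (1) = -1
  L: −2·(0) + (2) − (-1) = 3
  T: −2·(-1) + (-1) − (-2) = 3
So the dimensions are [M⁻¹ L³ T³].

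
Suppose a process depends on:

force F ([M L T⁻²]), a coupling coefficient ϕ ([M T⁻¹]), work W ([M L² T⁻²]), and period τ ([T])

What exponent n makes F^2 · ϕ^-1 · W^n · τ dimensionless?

-1

Balance the M exponent: (1)·n from W, plus 2·(1) − (1) + (0) = 1 from the rest, must sum to zero.
n + 1 = 0, so n = -1.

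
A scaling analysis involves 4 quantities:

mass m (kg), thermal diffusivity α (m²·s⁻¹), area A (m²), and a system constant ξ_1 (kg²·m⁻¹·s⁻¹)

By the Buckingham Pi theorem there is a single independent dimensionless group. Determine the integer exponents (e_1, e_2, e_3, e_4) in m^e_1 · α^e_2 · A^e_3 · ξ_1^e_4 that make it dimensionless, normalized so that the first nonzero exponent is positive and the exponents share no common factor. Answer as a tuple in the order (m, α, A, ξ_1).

(4, 2, -3, -2)

M: e_1·(1) + e_2·(0) + e_3·(0) + e_4·(2) = 0
L: e_1·(0) + e_2·(2) + e_3·(2) + e_4·(-1) = 0
T: e_1·(0) + e_2·(-1) + e_3·(0) + e_4·(-1) = 0
Solving this homogeneous linear system for the smallest-integer solution (first nonzero entry positive) gives (4, 2, -3, -2).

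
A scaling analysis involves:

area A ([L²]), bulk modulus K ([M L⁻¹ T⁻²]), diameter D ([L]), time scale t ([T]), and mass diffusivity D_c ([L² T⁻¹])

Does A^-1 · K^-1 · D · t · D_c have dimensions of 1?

no

Sum the exponent of each base dimension across the product:
  M: −[A]_M − [K]_M + [D]_M + [t]_M + [D_c]_M = −(0) − (1) + (0) + (0) + (0) = -1
  L: −[A]_L − [K]_L + [D]_L + [t]_L + [D_c]_L = −(2) − (-1) + (1) + (0) + (2) = 2
  T: −[A]_T − [K]_T + [D]_T + [t]_T + [D_c]_T = −(0) − (-2) + (0) + (1) + (-1) = 2
Net dimensions [M⁻¹ L² T²] ≠ [1] — not dimensionless.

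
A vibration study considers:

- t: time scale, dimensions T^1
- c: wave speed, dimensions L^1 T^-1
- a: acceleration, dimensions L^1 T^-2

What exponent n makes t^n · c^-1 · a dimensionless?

1

Balance the T exponent: (1)·n from t, plus −(-1) + (-2) = -1 from the rest, must sum to zero.
n − 1 = 0, so n = 1.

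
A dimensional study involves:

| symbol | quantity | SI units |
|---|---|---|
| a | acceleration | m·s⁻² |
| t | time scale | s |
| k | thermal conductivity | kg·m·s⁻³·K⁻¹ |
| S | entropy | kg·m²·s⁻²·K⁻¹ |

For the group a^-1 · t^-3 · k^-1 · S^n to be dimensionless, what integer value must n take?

1

Balance the M exponent: (1)·n from S, plus −(0) − 3·(0) − (1) = -1 from the rest, must sum to zero.
n − 1 = 0, so n = 1.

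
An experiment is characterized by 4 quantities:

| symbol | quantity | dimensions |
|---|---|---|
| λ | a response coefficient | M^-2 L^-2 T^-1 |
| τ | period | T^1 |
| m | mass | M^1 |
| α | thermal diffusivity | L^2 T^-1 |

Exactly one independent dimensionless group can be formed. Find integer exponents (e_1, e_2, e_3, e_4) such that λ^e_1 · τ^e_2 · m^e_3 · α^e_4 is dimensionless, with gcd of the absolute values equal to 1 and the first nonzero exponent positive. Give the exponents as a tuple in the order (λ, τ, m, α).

M: e_1·(-2) + e_2·(0) + e_3·(1) + e_4·(0) = 0
L: e_1·(-2) + e_2·(0) + e_3·(0) + e_4·(2) = 0
T: e_1·(-1) + e_2·(1) + e_3·(0) + e_4·(-1) = 0
Solving this homogeneous linear system for the smallest-integer solution (first nonzero entry positive) gives (1, 2, 2, 1).

(1, 2, 2, 1)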